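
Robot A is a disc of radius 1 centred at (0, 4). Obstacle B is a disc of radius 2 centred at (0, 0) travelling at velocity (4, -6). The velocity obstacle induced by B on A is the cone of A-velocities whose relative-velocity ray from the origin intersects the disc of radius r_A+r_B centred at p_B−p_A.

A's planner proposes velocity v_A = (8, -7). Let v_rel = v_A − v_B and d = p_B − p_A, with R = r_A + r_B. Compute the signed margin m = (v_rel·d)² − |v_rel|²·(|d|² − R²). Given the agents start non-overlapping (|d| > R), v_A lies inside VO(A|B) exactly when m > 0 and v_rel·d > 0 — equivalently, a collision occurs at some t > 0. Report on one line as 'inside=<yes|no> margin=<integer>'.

d = (0, -4),  |d|² = 16;  R = 1+2 = 3,  c = 16−3² = 7
v_rel = (4, -1),  |v_rel|² = 17;  v_rel·d = (4)·(0) + (-1)·(-4) = 4
17·t² − 8·t + 7 = 0  ⇒  m = 4² − 17·7 = -103
m = -103 < 0,  v_rel·d = 4 > 0  ⇒  outside

inside=no margin=-103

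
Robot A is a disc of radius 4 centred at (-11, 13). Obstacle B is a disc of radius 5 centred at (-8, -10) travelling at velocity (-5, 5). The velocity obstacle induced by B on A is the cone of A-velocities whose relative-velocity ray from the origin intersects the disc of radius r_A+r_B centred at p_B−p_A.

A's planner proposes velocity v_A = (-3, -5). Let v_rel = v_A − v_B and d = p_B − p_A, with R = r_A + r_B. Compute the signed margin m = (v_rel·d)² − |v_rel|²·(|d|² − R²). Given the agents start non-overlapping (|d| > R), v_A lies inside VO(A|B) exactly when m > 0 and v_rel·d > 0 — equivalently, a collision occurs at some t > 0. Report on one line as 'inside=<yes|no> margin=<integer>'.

d = (3, -23),  |d|² = 538;  R = 4+5 = 9,  c = 538−9² = 457
v_rel = (2, -10),  |v_rel|² = 104;  v_rel·d = (2)·(3) + (-10)·(-23) = 236
104·t² − 472·t + 457 = 0  ⇒  m = 236² − 104·457 = 8168
m = 8168 > 0,  v_rel·d = 236 > 0  ⇒  inside

inside=yes margin=8168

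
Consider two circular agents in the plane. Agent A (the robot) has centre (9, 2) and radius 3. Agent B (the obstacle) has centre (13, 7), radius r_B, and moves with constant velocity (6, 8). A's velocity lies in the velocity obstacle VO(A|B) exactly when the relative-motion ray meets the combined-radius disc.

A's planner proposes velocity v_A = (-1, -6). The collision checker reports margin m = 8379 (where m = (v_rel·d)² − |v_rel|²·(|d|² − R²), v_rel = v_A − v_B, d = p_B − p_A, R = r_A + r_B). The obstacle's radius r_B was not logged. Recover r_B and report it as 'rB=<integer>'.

m = 8379
d = (4, 5);  v_rel = (-7, -14),  |v_rel|² = 245
v_rel×d = (-7)·(5) − (-14)·(4) = 21
since m = R²·245 − 21²:  R² = (441 + 8379) / 245 = 36
R = √36 = 6  ⇒  r_B = 6 − 3 = 3

rB=3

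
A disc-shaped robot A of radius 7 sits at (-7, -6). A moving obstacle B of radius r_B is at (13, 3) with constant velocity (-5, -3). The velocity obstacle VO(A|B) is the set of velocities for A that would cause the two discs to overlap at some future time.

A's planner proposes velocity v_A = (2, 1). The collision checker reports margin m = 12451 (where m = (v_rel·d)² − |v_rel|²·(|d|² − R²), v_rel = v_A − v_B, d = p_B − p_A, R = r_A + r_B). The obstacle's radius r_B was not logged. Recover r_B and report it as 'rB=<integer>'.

m = 12451
d = (20, 9);  v_rel = (7, 4),  |v_rel|² = 65
v_rel×d = (7)·(9) − (4)·(20) = -17
since m = R²·65 − (-17)²:  R² = (289 + 12451) / 65 = 196
R = √196 = 14  ⇒  r_B = 14 − 7 = 7

rB=7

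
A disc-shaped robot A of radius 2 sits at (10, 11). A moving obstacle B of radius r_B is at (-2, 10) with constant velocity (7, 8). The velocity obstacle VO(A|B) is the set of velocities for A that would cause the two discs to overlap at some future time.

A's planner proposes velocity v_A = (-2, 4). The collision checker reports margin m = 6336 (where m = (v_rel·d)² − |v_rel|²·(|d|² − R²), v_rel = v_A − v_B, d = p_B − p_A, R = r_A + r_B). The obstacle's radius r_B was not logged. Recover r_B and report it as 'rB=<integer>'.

m = 6336
d = (-12, -1);  v_rel = (-9, -4),  |v_rel|² = 97
v_rel×d = (-9)·(-1) − (-4)·(-12) = -39
since m = R²·97 − (-39)²:  R² = (1521 + 6336) / 97 = 81
R = √81 = 9  ⇒  r_B = 9 − 2 = 7

rB=7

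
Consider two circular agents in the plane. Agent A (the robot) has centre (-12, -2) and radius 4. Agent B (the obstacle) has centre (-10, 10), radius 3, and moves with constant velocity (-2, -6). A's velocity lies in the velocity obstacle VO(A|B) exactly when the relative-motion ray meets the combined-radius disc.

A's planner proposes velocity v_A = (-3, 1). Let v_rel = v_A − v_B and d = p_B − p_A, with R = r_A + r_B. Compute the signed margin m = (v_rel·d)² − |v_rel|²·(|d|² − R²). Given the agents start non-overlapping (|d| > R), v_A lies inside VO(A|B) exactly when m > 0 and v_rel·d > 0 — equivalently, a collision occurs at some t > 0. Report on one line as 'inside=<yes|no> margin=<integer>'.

d = (2, 12),  |d|² = 148;  R = 4+3 = 7,  c = 148−7² = 99
v_rel = (-1, 7),  |v_rel|² = 50;  v_rel·d = (-1)·(2) + (7)·(12) = 82
50·t² − 164·t + 99 = 0  ⇒  m = 82² − 50·99 = 1774
m = 1774 > 0,  v_rel·d = 82 > 0  ⇒  inside

inside=yes margin=1774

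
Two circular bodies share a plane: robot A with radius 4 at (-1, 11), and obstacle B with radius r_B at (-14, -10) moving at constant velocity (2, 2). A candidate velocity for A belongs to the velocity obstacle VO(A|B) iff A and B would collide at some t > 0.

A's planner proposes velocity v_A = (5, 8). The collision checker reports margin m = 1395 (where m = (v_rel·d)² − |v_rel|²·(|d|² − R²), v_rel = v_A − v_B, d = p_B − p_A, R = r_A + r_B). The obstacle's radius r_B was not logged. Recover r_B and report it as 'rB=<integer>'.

m = 1395
d = (-13, -21);  v_rel = (3, 6),  |v_rel|² = 45
v_rel×d = (3)·(-21) − (6)·(-13) = 15
since m = R²·45 − 15²:  R² = (225 + 1395) / 45 = 36
R = √36 = 6  ⇒  r_B = 6 − 4 = 2

rB=2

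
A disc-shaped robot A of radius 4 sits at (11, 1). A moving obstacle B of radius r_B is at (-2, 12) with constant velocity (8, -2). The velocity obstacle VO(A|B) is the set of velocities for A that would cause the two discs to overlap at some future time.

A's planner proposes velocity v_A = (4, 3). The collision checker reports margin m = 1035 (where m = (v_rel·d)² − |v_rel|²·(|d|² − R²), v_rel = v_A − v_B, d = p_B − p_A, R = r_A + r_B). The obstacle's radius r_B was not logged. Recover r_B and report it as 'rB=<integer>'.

m = 1035
d = (-13, 11);  v_rel = (-4, 5),  |v_rel|² = 41
v_rel×d = (-4)·(11) − (5)·(-13) = 21
since m = R²·41 − 21²:  R² = (441 + 1035) / 41 = 36
R = √36 = 6  ⇒  r_B = 6 − 4 = 2

rB=2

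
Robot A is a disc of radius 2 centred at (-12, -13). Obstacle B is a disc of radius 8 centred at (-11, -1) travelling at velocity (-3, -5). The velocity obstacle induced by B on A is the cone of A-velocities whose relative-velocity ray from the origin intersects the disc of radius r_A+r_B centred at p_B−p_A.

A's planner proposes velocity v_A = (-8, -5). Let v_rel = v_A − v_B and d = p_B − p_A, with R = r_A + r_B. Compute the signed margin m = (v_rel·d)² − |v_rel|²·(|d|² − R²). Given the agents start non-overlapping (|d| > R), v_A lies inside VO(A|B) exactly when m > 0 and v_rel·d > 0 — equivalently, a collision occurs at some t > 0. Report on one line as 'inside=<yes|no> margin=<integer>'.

d = (1, 12),  |d|² = 145;  R = 2+8 = 10,  c = 145−10² = 45
v_rel = (-5, 0),  |v_rel|² = 25;  v_rel·d = (-5)·(1) + (0)·(12) = -5
25·t² + 10·t + 45 = 0  ⇒  m = (-5)² − 25·45 = -1100
m = -1100 < 0,  v_rel·d = -5 < 0  ⇒  outside

inside=no margin=-1100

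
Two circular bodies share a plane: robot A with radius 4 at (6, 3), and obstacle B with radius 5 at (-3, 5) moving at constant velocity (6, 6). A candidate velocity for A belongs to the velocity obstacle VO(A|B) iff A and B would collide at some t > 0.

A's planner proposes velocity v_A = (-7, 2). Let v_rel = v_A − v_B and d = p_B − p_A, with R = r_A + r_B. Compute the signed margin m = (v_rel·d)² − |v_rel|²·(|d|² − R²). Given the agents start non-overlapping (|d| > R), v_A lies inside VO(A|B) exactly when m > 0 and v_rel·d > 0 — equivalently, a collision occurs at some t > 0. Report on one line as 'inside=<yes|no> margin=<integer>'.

d = (-9, 2),  |d|² = 85;  R = 4+5 = 9,  c = 85−9² = 4
v_rel = (-13, -4),  |v_rel|² = 185;  v_rel·d = (-13)·(-9) + (-4)·(2) = 109
185·t² − 218·t + 4 = 0  ⇒  m = 109² − 185·4 = 11141
m = 11141 > 0,  v_rel·d = 109 > 0  ⇒  inside

inside=yes margin=11141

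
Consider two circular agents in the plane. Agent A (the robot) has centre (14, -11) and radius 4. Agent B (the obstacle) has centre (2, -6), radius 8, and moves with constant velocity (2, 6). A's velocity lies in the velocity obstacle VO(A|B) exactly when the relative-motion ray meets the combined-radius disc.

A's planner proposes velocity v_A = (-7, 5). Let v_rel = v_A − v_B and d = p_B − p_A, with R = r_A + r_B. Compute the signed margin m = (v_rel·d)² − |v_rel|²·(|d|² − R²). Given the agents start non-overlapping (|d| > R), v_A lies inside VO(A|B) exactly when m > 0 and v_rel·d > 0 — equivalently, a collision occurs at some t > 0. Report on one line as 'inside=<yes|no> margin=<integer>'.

d = (-12, 5),  |d|² = 169;  R = 4+8 = 12,  c = 169−12² = 25
v_rel = (-9, -1),  |v_rel|² = 82;  v_rel·d = (-9)·(-12) + (-1)·(5) = 103
82·t² − 206·t + 25 = 0  ⇒  m = 103² − 82·25 = 8559
m = 8559 > 0,  v_rel·d = 103 > 0  ⇒  inside

inside=yes margin=8559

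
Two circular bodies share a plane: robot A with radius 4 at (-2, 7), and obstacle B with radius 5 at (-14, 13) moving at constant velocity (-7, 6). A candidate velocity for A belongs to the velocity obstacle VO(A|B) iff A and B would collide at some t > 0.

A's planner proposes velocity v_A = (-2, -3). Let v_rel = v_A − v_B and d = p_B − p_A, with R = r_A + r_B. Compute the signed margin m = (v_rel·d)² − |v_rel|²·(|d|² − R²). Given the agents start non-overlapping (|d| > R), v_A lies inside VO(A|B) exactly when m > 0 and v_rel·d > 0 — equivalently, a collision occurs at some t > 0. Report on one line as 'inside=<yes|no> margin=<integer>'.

d = (-12, 6),  |d|² = 180;  R = 4+5 = 9,  c = 180−9² = 99
v_rel = (5, -9),  |v_rel|² = 106;  v_rel·d = (5)·(-12) + (-9)·(6) = -114
106·t² + 228·t + 99 = 0  ⇒  m = (-114)² − 106·99 = 2502
m = 2502 > 0,  v_rel·d = -114 < 0  ⇒  outside

inside=no margin=2502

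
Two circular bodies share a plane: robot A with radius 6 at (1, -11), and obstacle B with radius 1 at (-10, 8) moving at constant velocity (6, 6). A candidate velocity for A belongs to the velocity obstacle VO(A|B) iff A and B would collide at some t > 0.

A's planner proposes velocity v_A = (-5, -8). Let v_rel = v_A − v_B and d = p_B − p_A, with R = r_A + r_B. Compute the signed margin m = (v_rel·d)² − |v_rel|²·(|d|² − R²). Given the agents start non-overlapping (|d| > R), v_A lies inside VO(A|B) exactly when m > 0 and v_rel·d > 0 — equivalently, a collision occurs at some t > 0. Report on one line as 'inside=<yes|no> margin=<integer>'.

d = (-11, 19),  |d|² = 482;  R = 6+1 = 7,  c = 482−7² = 433
v_rel = (-11, -14),  |v_rel|² = 317;  v_rel·d = (-11)·(-11) + (-14)·(19) = -145
317·t² + 290·t + 433 = 0  ⇒  m = (-145)² − 317·433 = -116236
m = -116236 < 0,  v_rel·d = -145 < 0  ⇒  outside

inside=no margin=-116236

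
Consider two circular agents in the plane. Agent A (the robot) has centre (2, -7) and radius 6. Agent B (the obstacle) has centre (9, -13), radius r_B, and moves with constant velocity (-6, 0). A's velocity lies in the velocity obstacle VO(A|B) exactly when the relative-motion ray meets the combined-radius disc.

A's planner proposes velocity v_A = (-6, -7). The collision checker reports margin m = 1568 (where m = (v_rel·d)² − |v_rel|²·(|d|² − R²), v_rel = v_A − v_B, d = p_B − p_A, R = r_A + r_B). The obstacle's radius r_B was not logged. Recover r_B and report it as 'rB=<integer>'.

m = 1568
d = (7, -6);  v_rel = (0, -7),  |v_rel|² = 49
v_rel×d = (0)·(-6) − (-7)·(7) = 49
since m = R²·49 − 49²:  R² = (2401 + 1568) / 49 = 81
R = √81 = 9  ⇒  r_B = 9 − 6 = 3

rB=3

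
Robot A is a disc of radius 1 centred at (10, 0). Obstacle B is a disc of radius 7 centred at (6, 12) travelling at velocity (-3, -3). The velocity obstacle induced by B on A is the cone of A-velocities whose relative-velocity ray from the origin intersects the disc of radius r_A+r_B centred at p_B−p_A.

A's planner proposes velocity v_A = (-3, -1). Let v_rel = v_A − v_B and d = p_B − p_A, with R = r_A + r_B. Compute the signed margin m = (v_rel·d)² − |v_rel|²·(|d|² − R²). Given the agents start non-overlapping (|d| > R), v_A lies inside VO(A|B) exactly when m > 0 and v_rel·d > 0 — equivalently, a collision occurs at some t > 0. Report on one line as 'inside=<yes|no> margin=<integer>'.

d = (-4, 12),  |d|² = 160;  R = 1+7 = 8,  c = 160−8² = 96
v_rel = (0, 2),  |v_rel|² = 4;  v_rel·d = (0)·(-4) + (2)·(12) = 24
4·t² − 48·t + 96 = 0  ⇒  m = 24² − 4·96 = 192
m = 192 > 0,  v_rel·d = 24 > 0  ⇒  inside

inside=yes margin=192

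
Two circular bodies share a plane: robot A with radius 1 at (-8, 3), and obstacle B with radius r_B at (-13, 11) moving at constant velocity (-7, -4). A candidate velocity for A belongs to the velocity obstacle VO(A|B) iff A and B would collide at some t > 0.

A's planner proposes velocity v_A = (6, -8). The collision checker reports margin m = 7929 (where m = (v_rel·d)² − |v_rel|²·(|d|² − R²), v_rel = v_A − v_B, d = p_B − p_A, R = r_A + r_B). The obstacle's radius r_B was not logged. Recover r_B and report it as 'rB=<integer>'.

m = 7929
d = (-5, 8);  v_rel = (13, -4),  |v_rel|² = 185
v_rel×d = (13)·(8) − (-4)·(-5) = 84
since m = R²·185 − 84²:  R² = (7056 + 7929) / 185 = 81
R = √81 = 9  ⇒  r_B = 9 − 1 = 8

rB=8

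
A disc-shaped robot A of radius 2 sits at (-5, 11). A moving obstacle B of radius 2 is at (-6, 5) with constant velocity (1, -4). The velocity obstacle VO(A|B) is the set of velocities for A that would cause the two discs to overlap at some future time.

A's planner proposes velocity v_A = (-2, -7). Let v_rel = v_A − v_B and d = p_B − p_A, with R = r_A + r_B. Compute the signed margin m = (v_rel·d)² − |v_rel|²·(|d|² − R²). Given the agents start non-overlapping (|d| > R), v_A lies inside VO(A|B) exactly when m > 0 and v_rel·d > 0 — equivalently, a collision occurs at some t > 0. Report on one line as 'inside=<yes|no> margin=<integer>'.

d = (-1, -6),  |d|² = 37;  R = 2+2 = 4,  c = 37−4² = 21
v_rel = (-3, -3),  |v_rel|² = 18;  v_rel·d = (-3)·(-1) + (-3)·(-6) = 21
18·t² − 42·t + 21 = 0  ⇒  m = 21² − 18·21 = 63
m = 63 > 0,  v_rel·d = 21 > 0  ⇒  inside

inside=yes margin=63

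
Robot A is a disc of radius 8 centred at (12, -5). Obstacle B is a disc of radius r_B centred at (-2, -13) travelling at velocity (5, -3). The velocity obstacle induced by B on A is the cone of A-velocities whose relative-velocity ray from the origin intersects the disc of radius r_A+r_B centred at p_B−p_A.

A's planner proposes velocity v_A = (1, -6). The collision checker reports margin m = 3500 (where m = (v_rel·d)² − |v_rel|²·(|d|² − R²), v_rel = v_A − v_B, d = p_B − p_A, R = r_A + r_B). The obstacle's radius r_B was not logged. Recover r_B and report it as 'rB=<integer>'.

m = 3500
d = (-14, -8);  v_rel = (-4, -3),  |v_rel|² = 25
v_rel×d = (-4)·(-8) − (-3)·(-14) = -10
since m = R²·25 − (-10)²:  R² = (100 + 3500) / 25 = 144
R = √144 = 12  ⇒  r_B = 12 − 8 = 4

rB=4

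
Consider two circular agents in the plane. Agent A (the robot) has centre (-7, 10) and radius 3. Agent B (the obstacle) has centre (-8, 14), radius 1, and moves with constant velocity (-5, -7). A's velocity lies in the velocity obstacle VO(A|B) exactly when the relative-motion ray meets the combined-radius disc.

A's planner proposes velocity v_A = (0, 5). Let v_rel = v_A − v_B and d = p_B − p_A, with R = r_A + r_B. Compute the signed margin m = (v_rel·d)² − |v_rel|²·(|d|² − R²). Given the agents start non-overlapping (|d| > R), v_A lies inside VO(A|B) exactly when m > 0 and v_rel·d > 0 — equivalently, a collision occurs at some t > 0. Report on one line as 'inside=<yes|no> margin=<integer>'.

d = (-1, 4),  |d|² = 17;  R = 3+1 = 4,  c = 17−4² = 1
v_rel = (5, 12),  |v_rel|² = 169;  v_rel·d = (5)·(-1) + (12)·(4) = 43
169·t² − 86·t + 1 = 0  ⇒  m = 43² − 169·1 = 1680
m = 1680 > 0,  v_rel·d = 43 > 0  ⇒  inside

inside=yes margin=1680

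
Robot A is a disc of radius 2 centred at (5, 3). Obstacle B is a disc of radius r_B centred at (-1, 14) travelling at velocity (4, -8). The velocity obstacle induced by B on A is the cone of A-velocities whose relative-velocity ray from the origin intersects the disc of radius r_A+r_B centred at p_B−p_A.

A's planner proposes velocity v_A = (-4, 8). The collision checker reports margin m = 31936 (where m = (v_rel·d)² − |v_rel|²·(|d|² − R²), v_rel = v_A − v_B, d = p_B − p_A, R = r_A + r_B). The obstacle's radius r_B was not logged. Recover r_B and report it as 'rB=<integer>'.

m = 31936
d = (-6, 11);  v_rel = (-8, 16),  |v_rel|² = 320
v_rel×d = (-8)·(11) − (16)·(-6) = 8
since m = R²·320 − 8²:  R² = (64 + 31936) / 320 = 100
R = √100 = 10  ⇒  r_B = 10 − 2 = 8

rB=8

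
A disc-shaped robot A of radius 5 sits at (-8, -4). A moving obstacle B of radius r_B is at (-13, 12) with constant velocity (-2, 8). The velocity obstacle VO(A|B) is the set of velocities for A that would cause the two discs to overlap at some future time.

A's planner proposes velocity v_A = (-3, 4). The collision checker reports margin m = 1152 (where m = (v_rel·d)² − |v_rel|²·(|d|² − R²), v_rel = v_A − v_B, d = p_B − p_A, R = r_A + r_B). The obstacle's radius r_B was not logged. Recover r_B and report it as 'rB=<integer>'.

m = 1152
d = (-5, 16);  v_rel = (-1, -4),  |v_rel|² = 17
v_rel×d = (-1)·(16) − (-4)·(-5) = -36
since m = R²·17 − (-36)²:  R² = (1296 + 1152) / 17 = 144
R = √144 = 12  ⇒  r_B = 12 − 5 = 7

rB=7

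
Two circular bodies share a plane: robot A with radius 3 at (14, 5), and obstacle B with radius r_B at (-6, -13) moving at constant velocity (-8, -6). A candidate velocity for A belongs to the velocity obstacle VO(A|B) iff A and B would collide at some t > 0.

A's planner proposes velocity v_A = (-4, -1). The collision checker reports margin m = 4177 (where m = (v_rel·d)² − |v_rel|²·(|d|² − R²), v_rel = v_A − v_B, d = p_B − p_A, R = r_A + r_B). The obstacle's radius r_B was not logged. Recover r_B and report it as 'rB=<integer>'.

m = 4177
d = (-20, -18);  v_rel = (4, 5),  |v_rel|² = 41
v_rel×d = (4)·(-18) − (5)·(-20) = 28
since m = R²·41 − 28²:  R² = (784 + 4177) / 41 = 121
R = √121 = 11  ⇒  r_B = 11 − 3 = 8

rB=8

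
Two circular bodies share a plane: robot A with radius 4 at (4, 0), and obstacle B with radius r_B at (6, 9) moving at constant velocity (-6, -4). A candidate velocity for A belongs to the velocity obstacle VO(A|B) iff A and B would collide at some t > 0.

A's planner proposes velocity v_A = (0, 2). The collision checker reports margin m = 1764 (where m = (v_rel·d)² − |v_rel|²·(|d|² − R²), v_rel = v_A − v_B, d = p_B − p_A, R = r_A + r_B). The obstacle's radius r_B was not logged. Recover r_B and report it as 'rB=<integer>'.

m = 1764
d = (2, 9);  v_rel = (6, 6),  |v_rel|² = 72
v_rel×d = (6)·(9) − (6)·(2) = 42
since m = R²·72 − 42²:  R² = (1764 + 1764) / 72 = 49
R = √49 = 7  ⇒  r_B = 7 − 4 = 3

rB=3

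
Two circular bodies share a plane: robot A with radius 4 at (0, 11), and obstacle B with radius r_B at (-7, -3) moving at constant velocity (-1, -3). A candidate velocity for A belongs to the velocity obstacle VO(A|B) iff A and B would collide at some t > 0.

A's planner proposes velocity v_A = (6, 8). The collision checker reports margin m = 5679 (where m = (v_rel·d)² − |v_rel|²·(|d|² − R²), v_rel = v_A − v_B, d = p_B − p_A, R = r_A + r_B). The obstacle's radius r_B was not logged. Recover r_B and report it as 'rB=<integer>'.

m = 5679
d = (-7, -14);  v_rel = (7, 11),  |v_rel|² = 170
v_rel×d = (7)·(-14) − (11)·(-7) = -21
since m = R²·170 − (-21)²:  R² = (441 + 5679) / 170 = 36
R = √36 = 6  ⇒  r_B = 6 − 4 = 2

rB=2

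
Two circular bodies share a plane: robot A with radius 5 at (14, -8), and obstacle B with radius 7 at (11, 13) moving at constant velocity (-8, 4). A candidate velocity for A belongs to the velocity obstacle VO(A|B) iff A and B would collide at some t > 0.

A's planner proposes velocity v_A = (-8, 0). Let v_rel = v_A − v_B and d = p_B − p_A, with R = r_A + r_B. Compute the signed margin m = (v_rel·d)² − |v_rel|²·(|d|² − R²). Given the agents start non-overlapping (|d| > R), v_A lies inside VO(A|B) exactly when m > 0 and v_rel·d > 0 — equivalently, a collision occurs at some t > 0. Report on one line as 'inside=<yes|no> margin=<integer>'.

d = (-3, 21),  |d|² = 450;  R = 5+7 = 12,  c = 450−12² = 306
v_rel = (0, -4),  |v_rel|² = 16;  v_rel·d = (0)·(-3) + (-4)·(21) = -84
16·t² + 168·t + 306 = 0  ⇒  m = (-84)² − 16·306 = 2160
m = 2160 > 0,  v_rel·d = -84 < 0  ⇒  outside

inside=no margin=2160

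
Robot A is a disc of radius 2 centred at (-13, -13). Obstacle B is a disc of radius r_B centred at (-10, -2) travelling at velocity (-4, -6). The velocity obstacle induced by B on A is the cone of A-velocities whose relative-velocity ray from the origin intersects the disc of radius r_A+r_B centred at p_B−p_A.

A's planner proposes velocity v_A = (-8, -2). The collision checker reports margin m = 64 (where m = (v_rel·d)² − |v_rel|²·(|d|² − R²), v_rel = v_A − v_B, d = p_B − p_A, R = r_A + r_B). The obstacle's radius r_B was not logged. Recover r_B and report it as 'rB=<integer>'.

m = 64
d = (3, 11);  v_rel = (-4, 4),  |v_rel|² = 32
v_rel×d = (-4)·(11) − (4)·(3) = -56
since m = R²·32 − (-56)²:  R² = (3136 + 64) / 32 = 100
R = √100 = 10  ⇒  r_B = 10 − 2 = 8

rB=8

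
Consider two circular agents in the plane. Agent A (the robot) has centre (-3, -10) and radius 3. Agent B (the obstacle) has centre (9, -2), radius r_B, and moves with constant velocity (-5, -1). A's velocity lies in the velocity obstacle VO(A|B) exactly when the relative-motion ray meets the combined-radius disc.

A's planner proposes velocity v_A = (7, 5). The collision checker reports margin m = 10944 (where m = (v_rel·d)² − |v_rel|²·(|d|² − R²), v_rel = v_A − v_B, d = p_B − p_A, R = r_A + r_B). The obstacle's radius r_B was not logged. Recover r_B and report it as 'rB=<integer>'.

m = 10944
d = (12, 8);  v_rel = (12, 6),  |v_rel|² = 180
v_rel×d = (12)·(8) − (6)·(12) = 24
since m = R²·180 − 24²:  R² = (576 + 10944) / 180 = 64
R = √64 = 8  ⇒  r_B = 8 − 3 = 5

rB=5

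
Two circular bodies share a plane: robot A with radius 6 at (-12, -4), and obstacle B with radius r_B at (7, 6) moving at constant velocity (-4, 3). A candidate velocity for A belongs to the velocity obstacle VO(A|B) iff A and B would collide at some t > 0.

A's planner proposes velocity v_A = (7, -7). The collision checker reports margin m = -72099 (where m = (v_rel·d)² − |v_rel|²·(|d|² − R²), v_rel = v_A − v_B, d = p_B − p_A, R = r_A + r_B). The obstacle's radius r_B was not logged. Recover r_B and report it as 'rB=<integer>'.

m = -72099
d = (19, 10);  v_rel = (11, -10),  |v_rel|² = 221
v_rel×d = (11)·(10) − (-10)·(19) = 300
since m = R²·221 − 300²:  R² = (90000 + -72099) / 221 = 81
R = √81 = 9  ⇒  r_B = 9 − 6 = 3

rB=3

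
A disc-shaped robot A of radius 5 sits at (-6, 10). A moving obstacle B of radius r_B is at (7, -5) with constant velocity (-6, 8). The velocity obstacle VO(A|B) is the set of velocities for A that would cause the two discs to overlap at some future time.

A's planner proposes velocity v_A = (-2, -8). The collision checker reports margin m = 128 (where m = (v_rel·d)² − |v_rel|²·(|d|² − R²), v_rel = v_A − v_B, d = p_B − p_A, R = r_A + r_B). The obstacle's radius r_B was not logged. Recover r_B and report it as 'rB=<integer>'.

m = 128
d = (13, -15);  v_rel = (4, -16),  |v_rel|² = 272
v_rel×d = (4)·(-15) − (-16)·(13) = 148
since m = R²·272 − 148²:  R² = (21904 + 128) / 272 = 81
R = √81 = 9  ⇒  r_B = 9 − 5 = 4

rB=4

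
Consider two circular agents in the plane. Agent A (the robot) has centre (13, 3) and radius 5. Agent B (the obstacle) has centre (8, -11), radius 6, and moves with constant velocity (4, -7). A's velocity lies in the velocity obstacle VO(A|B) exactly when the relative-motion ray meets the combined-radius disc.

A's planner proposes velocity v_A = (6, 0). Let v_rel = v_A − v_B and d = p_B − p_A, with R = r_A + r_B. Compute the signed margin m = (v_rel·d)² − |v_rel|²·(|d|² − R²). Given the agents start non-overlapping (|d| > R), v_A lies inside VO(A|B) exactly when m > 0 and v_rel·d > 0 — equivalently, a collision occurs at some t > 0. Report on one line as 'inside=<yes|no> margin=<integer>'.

d = (-5, -14),  |d|² = 221;  R = 5+6 = 11,  c = 221−11² = 100
v_rel = (2, 7),  |v_rel|² = 53;  v_rel·d = (2)·(-5) + (7)·(-14) = -108
53·t² + 216·t + 100 = 0  ⇒  m = (-108)² − 53·100 = 6364
m = 6364 > 0,  v_rel·d = -108 < 0  ⇒  outside

inside=no margin=6364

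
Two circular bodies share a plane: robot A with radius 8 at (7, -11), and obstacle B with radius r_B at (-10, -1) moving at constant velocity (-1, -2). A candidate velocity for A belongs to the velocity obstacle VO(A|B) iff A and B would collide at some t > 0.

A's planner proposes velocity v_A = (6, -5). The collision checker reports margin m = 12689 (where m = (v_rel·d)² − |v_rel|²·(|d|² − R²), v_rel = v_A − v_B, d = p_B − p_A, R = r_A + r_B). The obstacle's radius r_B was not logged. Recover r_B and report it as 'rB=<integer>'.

m = 12689
d = (-17, 10);  v_rel = (7, -3),  |v_rel|² = 58
v_rel×d = (7)·(10) − (-3)·(-17) = 19
since m = R²·58 − 19²:  R² = (361 + 12689) / 58 = 225
R = √225 = 15  ⇒  r_B = 15 − 8 = 7

rB=7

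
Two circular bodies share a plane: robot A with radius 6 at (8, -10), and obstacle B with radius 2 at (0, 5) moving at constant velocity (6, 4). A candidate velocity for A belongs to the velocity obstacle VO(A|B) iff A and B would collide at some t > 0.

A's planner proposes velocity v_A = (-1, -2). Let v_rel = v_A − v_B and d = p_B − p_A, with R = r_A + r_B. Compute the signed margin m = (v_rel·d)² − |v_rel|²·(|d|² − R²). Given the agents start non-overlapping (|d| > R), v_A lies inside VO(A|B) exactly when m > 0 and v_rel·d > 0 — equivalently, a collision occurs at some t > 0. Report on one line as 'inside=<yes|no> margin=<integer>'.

d = (-8, 15),  |d|² = 289;  R = 6+2 = 8,  c = 289−8² = 225
v_rel = (-7, -6),  |v_rel|² = 85;  v_rel·d = (-7)·(-8) + (-6)·(15) = -34
85·t² + 68·t + 225 = 0  ⇒  m = (-34)² − 85·225 = -17969
m = -17969 < 0,  v_rel·d = -34 < 0  ⇒  outside

inside=no margin=-17969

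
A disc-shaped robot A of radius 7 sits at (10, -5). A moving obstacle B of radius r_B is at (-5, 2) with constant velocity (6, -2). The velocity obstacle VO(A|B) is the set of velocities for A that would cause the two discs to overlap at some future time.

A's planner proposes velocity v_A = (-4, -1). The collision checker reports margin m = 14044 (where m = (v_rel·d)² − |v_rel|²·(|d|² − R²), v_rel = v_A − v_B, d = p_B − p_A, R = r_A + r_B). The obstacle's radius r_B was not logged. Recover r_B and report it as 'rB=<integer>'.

m = 14044
d = (-15, 7);  v_rel = (-10, 1),  |v_rel|² = 101
v_rel×d = (-10)·(7) − (1)·(-15) = -55
since m = R²·101 − (-55)²:  R² = (3025 + 14044) / 101 = 169
R = √169 = 13  ⇒  r_B = 13 − 7 = 6

rB=6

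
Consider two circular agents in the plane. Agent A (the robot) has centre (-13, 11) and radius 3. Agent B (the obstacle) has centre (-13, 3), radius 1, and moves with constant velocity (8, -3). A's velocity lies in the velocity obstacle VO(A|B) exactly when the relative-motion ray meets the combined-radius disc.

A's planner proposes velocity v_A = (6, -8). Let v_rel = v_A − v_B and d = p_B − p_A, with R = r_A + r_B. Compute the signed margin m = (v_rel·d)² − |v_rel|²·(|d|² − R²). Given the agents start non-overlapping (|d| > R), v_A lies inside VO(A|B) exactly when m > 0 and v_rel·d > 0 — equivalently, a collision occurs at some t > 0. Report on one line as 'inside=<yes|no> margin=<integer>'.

d = (0, -8),  |d|² = 64;  R = 3+1 = 4,  c = 64−4² = 48
v_rel = (-2, -5),  |v_rel|² = 29;  v_rel·d = (-2)·(0) + (-5)·(-8) = 40
29·t² − 80·t + 48 = 0  ⇒  m = 40² − 29·48 = 208
m = 208 > 0,  v_rel·d = 40 > 0  ⇒  inside

inside=yes margin=208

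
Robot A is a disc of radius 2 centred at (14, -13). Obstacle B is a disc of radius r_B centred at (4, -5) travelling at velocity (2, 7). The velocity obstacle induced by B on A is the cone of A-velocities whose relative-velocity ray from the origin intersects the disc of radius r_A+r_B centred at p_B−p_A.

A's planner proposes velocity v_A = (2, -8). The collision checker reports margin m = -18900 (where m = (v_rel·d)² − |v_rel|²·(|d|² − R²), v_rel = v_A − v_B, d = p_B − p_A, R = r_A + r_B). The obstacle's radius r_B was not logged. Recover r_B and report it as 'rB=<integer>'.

m = -18900
d = (-10, 8);  v_rel = (0, -15),  |v_rel|² = 225
v_rel×d = (0)·(8) − (-15)·(-10) = -150
since m = R²·225 − (-150)²:  R² = (22500 + -18900) / 225 = 16
R = √16 = 4  ⇒  r_B = 4 − 2 = 2

rB=2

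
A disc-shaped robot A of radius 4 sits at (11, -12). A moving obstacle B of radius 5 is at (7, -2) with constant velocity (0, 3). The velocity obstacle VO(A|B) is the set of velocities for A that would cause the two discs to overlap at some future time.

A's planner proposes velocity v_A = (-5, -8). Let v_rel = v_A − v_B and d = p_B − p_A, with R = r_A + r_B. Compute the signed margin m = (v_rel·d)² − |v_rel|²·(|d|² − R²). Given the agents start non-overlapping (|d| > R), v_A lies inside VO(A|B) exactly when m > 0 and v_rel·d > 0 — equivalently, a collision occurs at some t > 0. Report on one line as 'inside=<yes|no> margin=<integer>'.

d = (-4, 10),  |d|² = 116;  R = 4+5 = 9,  c = 116−9² = 35
v_rel = (-5, -11),  |v_rel|² = 146;  v_rel·d = (-5)·(-4) + (-11)·(10) = -90
146·t² + 180·t + 35 = 0  ⇒  m = (-90)² − 146·35 = 2990
m = 2990 > 0,  v_rel·d = -90 < 0  ⇒  outside

inside=no margin=2990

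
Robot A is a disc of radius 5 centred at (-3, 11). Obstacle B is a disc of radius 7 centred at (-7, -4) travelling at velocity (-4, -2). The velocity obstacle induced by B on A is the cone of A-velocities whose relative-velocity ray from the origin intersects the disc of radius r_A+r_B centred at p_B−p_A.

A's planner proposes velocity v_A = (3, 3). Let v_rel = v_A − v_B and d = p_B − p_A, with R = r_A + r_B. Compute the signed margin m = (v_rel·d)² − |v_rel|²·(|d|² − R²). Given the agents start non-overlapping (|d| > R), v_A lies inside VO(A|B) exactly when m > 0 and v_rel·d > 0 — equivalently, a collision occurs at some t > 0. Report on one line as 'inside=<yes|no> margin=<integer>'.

d = (-4, -15),  |d|² = 241;  R = 5+7 = 12,  c = 241−12² = 97
v_rel = (7, 5),  |v_rel|² = 74;  v_rel·d = (7)·(-4) + (5)·(-15) = -103
74·t² + 206·t + 97 = 0  ⇒  m = (-103)² − 74·97 = 3431
m = 3431 > 0,  v_rel·d = -103 < 0  ⇒  outside

inside=no margin=3431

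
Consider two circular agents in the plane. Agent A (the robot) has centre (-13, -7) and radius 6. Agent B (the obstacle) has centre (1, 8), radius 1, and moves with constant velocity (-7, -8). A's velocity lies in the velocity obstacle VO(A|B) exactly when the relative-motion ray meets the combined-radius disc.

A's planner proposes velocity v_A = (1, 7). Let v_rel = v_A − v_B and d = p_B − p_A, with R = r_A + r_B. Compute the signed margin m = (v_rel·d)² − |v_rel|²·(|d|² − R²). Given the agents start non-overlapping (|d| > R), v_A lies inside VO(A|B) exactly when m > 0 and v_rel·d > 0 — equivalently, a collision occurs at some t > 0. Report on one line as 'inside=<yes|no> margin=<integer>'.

d = (14, 15),  |d|² = 421;  R = 6+1 = 7,  c = 421−7² = 372
v_rel = (8, 15),  |v_rel|² = 289;  v_rel·d = (8)·(14) + (15)·(15) = 337
289·t² − 674·t + 372 = 0  ⇒  m = 337² − 289·372 = 6061
m = 6061 > 0,  v_rel·d = 337 > 0  ⇒  inside

inside=yes margin=6061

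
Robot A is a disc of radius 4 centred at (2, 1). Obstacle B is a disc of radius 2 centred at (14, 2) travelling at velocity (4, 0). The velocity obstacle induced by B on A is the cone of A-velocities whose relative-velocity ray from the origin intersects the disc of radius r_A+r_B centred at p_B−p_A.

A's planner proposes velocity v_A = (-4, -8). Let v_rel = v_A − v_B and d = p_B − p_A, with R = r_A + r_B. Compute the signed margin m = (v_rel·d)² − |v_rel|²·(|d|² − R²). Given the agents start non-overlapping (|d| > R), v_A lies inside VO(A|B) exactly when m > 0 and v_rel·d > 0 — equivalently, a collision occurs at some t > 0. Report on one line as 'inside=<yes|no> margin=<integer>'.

d = (12, 1),  |d|² = 145;  R = 4+2 = 6,  c = 145−6² = 109
v_rel = (-8, -8),  |v_rel|² = 128;  v_rel·d = (-8)·(12) + (-8)·(1) = -104
128·t² + 208·t + 109 = 0  ⇒  m = (-104)² − 128·109 = -3136
m = -3136 < 0,  v_rel·d = -104 < 0  ⇒  outside

inside=no margin=-3136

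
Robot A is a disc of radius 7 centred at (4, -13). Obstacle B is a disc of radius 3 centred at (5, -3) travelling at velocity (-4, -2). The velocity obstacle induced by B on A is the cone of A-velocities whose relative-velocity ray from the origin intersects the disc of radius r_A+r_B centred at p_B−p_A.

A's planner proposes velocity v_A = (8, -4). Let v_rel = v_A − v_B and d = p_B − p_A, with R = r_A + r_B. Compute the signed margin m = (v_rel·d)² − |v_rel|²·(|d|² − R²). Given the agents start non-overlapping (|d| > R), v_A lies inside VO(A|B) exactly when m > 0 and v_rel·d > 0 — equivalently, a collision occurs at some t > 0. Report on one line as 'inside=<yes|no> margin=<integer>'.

d = (1, 10),  |d|² = 101;  R = 7+3 = 10,  c = 101−10² = 1
v_rel = (12, -2),  |v_rel|² = 148;  v_rel·d = (12)·(1) + (-2)·(10) = -8
148·t² + 16·t + 1 = 0  ⇒  m = (-8)² − 148·1 = -84
m = -84 < 0,  v_rel·d = -8 < 0  ⇒  outside

inside=no margin=-84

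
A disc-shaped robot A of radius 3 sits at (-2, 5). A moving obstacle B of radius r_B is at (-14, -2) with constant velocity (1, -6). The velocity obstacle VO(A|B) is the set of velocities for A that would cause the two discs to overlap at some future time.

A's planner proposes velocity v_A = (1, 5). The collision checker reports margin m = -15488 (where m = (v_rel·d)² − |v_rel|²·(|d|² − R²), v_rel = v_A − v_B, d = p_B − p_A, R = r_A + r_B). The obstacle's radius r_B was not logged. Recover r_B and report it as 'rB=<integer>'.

m = -15488
d = (-12, -7);  v_rel = (0, 11),  |v_rel|² = 121
v_rel×d = (0)·(-7) − (11)·(-12) = 132
since m = R²·121 − 132²:  R² = (17424 + -15488) / 121 = 16
R = √16 = 4  ⇒  r_B = 4 − 3 = 1

rB=1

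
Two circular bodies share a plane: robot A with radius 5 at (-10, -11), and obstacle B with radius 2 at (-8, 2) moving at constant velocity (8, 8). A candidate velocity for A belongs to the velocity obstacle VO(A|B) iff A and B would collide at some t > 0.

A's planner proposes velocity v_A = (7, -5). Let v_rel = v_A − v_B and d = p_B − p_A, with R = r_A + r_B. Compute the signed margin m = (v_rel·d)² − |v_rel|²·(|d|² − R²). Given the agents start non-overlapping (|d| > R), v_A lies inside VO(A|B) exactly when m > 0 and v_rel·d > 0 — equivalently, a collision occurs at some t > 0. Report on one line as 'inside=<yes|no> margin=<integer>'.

d = (2, 13),  |d|² = 173;  R = 5+2 = 7,  c = 173−7² = 124
v_rel = (-1, -13),  |v_rel|² = 170;  v_rel·d = (-1)·(2) + (-13)·(13) = -171
170·t² + 342·t + 124 = 0  ⇒  m = (-171)² − 170·124 = 8161
m = 8161 > 0,  v_rel·d = -171 < 0  ⇒  outside

inside=no margin=8161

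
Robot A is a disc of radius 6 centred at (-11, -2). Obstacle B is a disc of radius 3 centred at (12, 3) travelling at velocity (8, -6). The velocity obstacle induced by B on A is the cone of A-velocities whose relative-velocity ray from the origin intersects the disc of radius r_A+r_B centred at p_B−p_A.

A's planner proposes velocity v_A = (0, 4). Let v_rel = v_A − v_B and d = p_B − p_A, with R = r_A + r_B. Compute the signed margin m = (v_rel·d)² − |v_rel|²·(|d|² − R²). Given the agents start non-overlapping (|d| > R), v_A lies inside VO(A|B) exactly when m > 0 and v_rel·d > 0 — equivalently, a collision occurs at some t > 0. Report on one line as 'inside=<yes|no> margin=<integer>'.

d = (23, 5),  |d|² = 554;  R = 6+3 = 9,  c = 554−9² = 473
v_rel = (-8, 10),  |v_rel|² = 164;  v_rel·d = (-8)·(23) + (10)·(5) = -134
164·t² + 268·t + 473 = 0  ⇒  m = (-134)² − 164·473 = -59616
m = -59616 < 0,  v_rel·d = -134 < 0  ⇒  outside

inside=no margin=-59616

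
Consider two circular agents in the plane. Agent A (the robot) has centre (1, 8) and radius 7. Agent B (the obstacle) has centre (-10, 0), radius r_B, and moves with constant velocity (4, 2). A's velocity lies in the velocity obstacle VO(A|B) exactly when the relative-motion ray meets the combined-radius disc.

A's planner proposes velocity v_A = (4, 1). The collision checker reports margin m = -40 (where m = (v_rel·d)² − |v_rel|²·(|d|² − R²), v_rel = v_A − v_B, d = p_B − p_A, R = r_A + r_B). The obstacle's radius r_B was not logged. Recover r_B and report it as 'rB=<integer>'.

m = -40
d = (-11, -8);  v_rel = (0, -1),  |v_rel|² = 1
v_rel×d = (0)·(-8) − (-1)·(-11) = -11
since m = R²·1 − (-11)²:  R² = (121 + -40) / 1 = 81
R = √81 = 9  ⇒  r_B = 9 − 7 = 2

rB=2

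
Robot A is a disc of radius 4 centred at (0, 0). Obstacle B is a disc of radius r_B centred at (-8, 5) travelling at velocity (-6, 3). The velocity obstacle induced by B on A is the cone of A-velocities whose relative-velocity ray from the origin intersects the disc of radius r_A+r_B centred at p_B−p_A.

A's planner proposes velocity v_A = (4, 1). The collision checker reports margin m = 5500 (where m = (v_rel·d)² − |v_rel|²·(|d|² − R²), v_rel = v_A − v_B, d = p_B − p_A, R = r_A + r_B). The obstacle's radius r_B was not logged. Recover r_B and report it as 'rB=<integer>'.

m = 5500
d = (-8, 5);  v_rel = (10, -2),  |v_rel|² = 104
v_rel×d = (10)·(5) − (-2)·(-8) = 34
since m = R²·104 − 34²:  R² = (1156 + 5500) / 104 = 64
R = √64 = 8  ⇒  r_B = 8 − 4 = 4

rB=4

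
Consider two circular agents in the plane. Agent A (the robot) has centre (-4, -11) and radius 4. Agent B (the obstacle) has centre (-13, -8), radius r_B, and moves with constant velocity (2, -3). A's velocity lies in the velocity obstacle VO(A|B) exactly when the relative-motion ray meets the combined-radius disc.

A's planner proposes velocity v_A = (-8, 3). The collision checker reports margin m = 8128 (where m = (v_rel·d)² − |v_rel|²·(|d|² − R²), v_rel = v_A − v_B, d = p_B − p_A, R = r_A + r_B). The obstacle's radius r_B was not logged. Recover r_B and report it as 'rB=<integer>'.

m = 8128
d = (-9, 3);  v_rel = (-10, 6),  |v_rel|² = 136
v_rel×d = (-10)·(3) − (6)·(-9) = 24
since m = R²·136 − 24²:  R² = (576 + 8128) / 136 = 64
R = √64 = 8  ⇒  r_B = 8 − 4 = 4

rB=4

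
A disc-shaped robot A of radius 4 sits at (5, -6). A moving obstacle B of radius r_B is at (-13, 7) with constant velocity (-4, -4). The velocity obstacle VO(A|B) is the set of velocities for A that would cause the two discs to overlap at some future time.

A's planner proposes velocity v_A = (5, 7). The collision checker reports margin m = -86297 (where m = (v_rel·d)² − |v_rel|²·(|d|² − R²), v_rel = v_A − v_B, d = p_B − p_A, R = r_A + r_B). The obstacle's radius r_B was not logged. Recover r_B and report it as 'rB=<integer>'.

m = -86297
d = (-18, 13);  v_rel = (9, 11),  |v_rel|² = 202
v_rel×d = (9)·(13) − (11)·(-18) = 315
since m = R²·202 − 315²:  R² = (99225 + -86297) / 202 = 64
R = √64 = 8  ⇒  r_B = 8 − 4 = 4

rB=4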